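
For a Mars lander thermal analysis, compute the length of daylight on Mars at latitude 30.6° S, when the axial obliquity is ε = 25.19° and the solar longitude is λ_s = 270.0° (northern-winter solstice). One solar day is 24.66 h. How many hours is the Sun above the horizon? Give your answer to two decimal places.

Solar declination: sin δ = sin ε · sin λ_s = sin 25.19° × sin 270.0° = -0.42562, so δ = -25.190°.
cos H₀ = −tan φ · tan δ = −tan(-30.6°) × tan(-25.190°) = -0.2782, so H₀ = 1.8527 rad = 106.15°.
Daylight = 2H₀/(2π) × 24.66 h = (1.8527/π) × 24.66 = 14.54 h.

14.54 h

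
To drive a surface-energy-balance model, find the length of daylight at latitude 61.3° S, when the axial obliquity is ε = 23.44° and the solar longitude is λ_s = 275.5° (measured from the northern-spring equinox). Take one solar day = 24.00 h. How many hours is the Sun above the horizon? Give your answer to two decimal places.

Solar declination: sin δ = sin ε · sin λ_s = sin 23.44° × sin 275.5° = -0.39596, so δ = -23.326°.
cos H₀ = −tan φ · tan δ = −tan(-61.3°) × tan(-23.326°) = -0.7876, so H₀ = 2.4777 rad = 141.96°.
Daylight = 2H₀/(2π) × 24.00 h = (2.4777/π) × 24.00 = 18.93 h.

18.93 h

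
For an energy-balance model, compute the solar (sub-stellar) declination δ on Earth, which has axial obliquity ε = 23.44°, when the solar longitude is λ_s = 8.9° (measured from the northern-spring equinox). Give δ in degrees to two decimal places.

δ = +3.53°

sin δ = sin ε · sin λ_s = sin 23.44° × sin 8.9° = 0.061542.
δ = arcsin(0.061542) = +3.53°.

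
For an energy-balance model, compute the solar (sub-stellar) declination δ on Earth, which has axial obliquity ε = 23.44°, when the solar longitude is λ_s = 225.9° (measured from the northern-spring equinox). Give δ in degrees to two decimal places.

δ = -16.60°

sin δ = sin ε · sin λ_s = sin 23.44° × sin 225.9° = -0.285662.
δ = arcsin(-0.285662) = -16.60°.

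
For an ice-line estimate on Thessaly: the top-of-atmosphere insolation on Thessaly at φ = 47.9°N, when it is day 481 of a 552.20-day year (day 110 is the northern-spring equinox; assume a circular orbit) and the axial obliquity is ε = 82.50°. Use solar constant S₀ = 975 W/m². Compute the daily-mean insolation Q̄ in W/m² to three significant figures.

Q̄ ≈ 0.00 W/m²

Solar longitude: λ_s = 360° × (481 − 110)/552.20 = 241.869°.
sin δ = sin 82.50° × sin 241.869° = -0.87433, so δ = -60.965°.
cos H₀ = −tan(+47.9°) tan(-60.965°) = 1.9937 ≥ 1 ⇒ polar night, H₀ = 0 and Q̄ = 0.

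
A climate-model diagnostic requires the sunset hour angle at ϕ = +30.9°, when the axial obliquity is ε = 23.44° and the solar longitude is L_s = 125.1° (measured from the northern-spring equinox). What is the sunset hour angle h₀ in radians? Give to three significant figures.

Solar declination: sin δ = sin ε · sin L_s = sin 23.44° × sin 125.1° = 0.32545, so δ = +18.993°.
cos h₀ = −tan ϕ · tan δ = −tan(+30.9°) × tan(+18.993°) = -0.2060, so h₀ = 1.7783 rad = 101.89°.

h₀ = 1.78 rad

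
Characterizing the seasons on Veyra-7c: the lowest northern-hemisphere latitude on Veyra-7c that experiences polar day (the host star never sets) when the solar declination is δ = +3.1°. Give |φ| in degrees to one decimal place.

Polar day requires cos H₀ = −tan φ tan δ ≤ −1, i.e. tan φ tan δ ≥ 1.
The boundary is |tan φ| · |tan δ| = 1, so |φ| = 90° − |δ| = 90° − 3.1° = 86.9° in the northern hemisphere.

|φ| = 86.9°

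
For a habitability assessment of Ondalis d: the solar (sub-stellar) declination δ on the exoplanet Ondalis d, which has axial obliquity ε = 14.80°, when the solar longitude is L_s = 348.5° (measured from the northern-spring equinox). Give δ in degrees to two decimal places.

sin δ = sin ε · sin L_s = sin 14.80° × sin 348.5° = -0.050928.
δ = arcsin(-0.050928) = -2.92°.

δ = -2.92°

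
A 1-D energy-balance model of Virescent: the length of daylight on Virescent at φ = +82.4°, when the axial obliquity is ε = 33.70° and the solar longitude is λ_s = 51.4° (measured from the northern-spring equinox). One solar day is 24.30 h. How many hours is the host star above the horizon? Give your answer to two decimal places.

Solar declination: sin δ = sin ε · sin λ_s = sin 33.70° × sin 51.4° = 0.43362, so δ = +25.698°.
Sunrise equation: cos H₀ = −tan φ · tan δ = -3.6066 ≤ −1, so the host star never sets (polar day) and H₀ = π.
Daylight = 2H₀/(2π) × 24.30 h = (3.1416/π) × 24.30 = 24.30 h.

24.30 h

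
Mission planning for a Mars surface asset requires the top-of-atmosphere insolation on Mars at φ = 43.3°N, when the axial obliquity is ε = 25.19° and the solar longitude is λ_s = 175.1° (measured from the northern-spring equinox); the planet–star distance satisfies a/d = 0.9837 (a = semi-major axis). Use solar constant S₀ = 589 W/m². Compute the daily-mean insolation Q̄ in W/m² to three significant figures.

Solar declination: sin δ = sin ε · sin λ_s = sin 25.19° × sin 175.1° = 0.03636, so δ = +2.083°.
cos H₀ = −tan(+43.3°) tan(+2.083°) = -0.0343, H₀ = 1.6051 rad.
Bracket: H₀ sin φ sin δ + cos φ cos δ sin H₀ = 1.6051×0.68582×0.03636 + 0.72777×0.99934×0.99941 = 0.040025 + 0.726861 = 0.766886.
Inverse-square distance factor (a/d)² = 0.9837² = 0.967666.
Q̄ = (S₀/π) × 0.967666 × [bracket] = (589/π) × 0.967666 × 0.766886 = 139.1 W/m².

Q̄ ≈ 139 W/m²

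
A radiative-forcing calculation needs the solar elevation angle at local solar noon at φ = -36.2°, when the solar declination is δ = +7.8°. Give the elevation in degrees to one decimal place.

46.0°

At local noon the hour angle is zero, so the zenith angle equals |φ − δ| = |-36.2° − (+7.800°)| = 44.000°.
Elevation = 90° − 44.000° = 46.0°.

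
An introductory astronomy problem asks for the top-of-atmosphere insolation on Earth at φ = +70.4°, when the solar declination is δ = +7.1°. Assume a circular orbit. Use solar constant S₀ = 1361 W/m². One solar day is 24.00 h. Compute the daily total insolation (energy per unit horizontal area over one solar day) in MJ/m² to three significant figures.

cos H₀ = −tan(+70.4°) tan(+7.100°) = -0.3498, H₀ = 1.9281 rad.
Bracket: H₀ sin φ sin δ + cos φ cos δ sin H₀ = 1.9281×0.94206×0.12360 + 0.33545×0.99233×0.93683 = 0.224505 + 0.311849 = 0.536354.
Q̄ = (S₀/π) × [bracket] = (1361/π) × 0.536354 = 232.36 W/m².
Daily total = Q̄ × 24.00 h × 3600 s/h = 232.36 × 24.00 × 3600 / 10⁶ = 20.08 MJ/m².

20.1 MJ/m²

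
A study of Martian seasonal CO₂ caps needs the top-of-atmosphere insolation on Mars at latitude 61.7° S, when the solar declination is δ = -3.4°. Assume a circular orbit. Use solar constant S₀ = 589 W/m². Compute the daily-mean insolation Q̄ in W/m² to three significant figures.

cos H₀ = −tan(-61.7°) tan(-3.400°) = -0.1103, H₀ = 1.6814 rad.
Bracket: H₀ sin φ sin δ + cos φ cos δ sin H₀ = 1.6814×-0.88048×-0.05931 + 0.47409×0.99824×0.99389 = 0.087805 + 0.470364 = 0.558169.
Q̄ = (S₀/π) × [bracket] = (589/π) × 0.558169 = 104.6 W/m².

Q̄ ≈ 105 W/m²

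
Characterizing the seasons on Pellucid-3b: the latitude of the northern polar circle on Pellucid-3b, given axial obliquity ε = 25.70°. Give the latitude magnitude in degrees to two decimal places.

The polar circle is the lowest latitude that experiences at least one full rotation of continuous daylight at the northern-summer solstice; it lies at |φ| = 90° − ε = 90° − 25.70° = 64.30°.

64.30°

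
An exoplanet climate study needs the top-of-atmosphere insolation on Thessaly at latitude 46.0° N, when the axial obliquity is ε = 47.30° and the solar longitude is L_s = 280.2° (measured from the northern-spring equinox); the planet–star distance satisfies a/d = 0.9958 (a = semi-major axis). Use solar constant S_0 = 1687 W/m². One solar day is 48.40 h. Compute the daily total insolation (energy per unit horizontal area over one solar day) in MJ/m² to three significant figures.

Solar declination: sin δ = sin ε · sin L_s = sin 47.30° × sin 280.2° = -0.72330, so δ = -46.328°.
cos h₀ = −tan(+46.0°) tan(-46.328°) = 1.0847 ≥ 1 ⇒ polar night, h₀ = 0 and Q̄ = 0.
Inverse-square distance factor (a/d)² = 0.9958² = 0.991618.
Daily total = Q̄ × 48.40 h × 3600 s/h = 0.00 MJ/m².

0.00 MJ/m²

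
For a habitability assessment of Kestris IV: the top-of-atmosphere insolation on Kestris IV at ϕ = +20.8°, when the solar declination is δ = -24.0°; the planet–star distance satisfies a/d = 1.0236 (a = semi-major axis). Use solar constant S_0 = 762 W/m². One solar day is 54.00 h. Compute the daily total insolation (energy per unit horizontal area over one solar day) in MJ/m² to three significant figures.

31.6 MJ/m²

cos h₀ = −tan(+20.8°) tan(-24.000°) = 0.1691, h₀ = 1.4009 rad.
Bracket: h₀ sin ϕ sin δ + cos ϕ cos δ sin h₀ = 1.4009×0.35511×-0.40674 + 0.93483×0.91355×0.98559 = -0.202342 + 0.841708 = 0.639366.
Inverse-square distance factor (a/d)² = 1.0236² = 1.047757.
Q̄ = (S_0/π) × 1.047757 × [bracket] = (762/π) × 1.047757 × 0.639366 = 162.49 W/m².
Daily total = Q̄ × 54.00 h × 3600 s/h = 162.49 × 54.00 × 3600 / 10⁶ = 31.59 MJ/m².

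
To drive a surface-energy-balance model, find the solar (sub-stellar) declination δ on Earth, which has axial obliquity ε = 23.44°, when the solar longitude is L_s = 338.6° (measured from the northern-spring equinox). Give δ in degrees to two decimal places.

sin δ = sin ε · sin L_s = sin 23.44° × sin 338.6° = -0.145144.
δ = arcsin(-0.145144) = -8.35°.

δ = -8.35°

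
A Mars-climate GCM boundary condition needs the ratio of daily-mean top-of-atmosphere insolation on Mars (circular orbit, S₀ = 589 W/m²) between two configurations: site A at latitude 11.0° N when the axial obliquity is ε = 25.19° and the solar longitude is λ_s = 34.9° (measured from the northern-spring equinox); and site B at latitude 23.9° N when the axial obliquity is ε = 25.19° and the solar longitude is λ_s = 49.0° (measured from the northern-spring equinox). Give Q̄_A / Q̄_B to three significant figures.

— Configuration A (φ=+11.0°):
Solar declination: sin δ = sin ε · sin λ_s = sin 25.19° × sin 34.9° = 0.24352, so δ = +14.094°.
cos H₀ = −tan(+11.0°) tan(+14.094°) = -0.0488, H₀ = 1.6196 rad.
Bracket: H₀ sin φ sin δ + cos φ cos δ sin H₀ = 1.6196×0.19081×0.24352 + 0.98163×0.96990×0.99881 = 0.075256 + 0.950950 = 1.026206.
Q̄ = (S₀/π) × [bracket] = (589/π) × 1.026206 = 192.40 W/m².
— Configuration B (φ=+23.9°):
Solar declination: sin δ = sin ε · sin λ_s = sin 25.19° × sin 49.0° = 0.32122, so δ = +18.737°.
cos H₀ = −tan(+23.9°) tan(+18.737°) = -0.1503, H₀ = 1.7217 rad.
Bracket: H₀ sin φ sin δ + cos φ cos δ sin H₀ = 1.7217×0.40514×0.32122 + 0.91425×0.94700×0.98864 = 0.224060 + 0.855959 = 1.080019.
Q̄ = (S₀/π) × [bracket] = (589/π) × 1.080019 = 202.49 W/m².
Ratio Q̄_A / Q̄_B = 192.40 / 202.49 = 0.9502.

Q̄_A / Q̄_B ≈ 0.950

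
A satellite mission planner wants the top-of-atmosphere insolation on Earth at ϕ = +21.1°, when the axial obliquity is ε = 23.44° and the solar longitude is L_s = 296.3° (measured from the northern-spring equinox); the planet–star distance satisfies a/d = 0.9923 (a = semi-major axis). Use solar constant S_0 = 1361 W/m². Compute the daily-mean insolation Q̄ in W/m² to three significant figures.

Q̄ ≈ 290 W/m²

Solar declination: sin δ = sin ε · sin L_s = sin 23.44° × sin 296.3° = -0.35661, so δ = -20.892°.
cos h₀ = −tan(+21.1°) tan(-20.892°) = 0.1473, h₀ = 1.4230 rad.
Bracket: h₀ sin ϕ sin δ + cos ϕ cos δ sin h₀ = 1.4230×0.36000×-0.35661 + 0.93295×0.93425×0.98909 = -0.182684 + 0.862099 = 0.679415.
Inverse-square distance factor (a/d)² = 0.9923² = 0.984659.
Q̄ = (S_0/π) × 0.984659 × [bracket] = (1361/π) × 0.984659 × 0.679415 = 289.8 W/m².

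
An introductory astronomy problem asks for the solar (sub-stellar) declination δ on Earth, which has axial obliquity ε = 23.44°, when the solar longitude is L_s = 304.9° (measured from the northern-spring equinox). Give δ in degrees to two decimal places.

δ = -19.04°

sin δ = sin ε · sin L_s = sin 23.44° × sin 304.9° = -0.326247.
δ = arcsin(-0.326247) = -19.04°.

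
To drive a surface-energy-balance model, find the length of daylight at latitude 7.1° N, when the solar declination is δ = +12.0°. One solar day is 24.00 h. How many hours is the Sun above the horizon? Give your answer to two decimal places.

12.20 h

cos H₀ = −tan φ · tan δ = −tan(+7.1°) × tan(+12.000°) = -0.0265, so H₀ = 1.5973 rad = 91.52°.
Daylight = 2H₀/(2π) × 24.00 h = (1.5973/π) × 24.00 = 12.20 h.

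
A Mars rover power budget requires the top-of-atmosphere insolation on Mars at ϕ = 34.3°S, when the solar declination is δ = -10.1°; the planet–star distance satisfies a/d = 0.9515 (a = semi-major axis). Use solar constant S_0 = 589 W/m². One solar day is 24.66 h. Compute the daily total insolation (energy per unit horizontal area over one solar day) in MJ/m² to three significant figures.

cos h₀ = −tan(-34.3°) tan(-10.100°) = -0.1215, h₀ = 1.6926 rad.
Bracket: h₀ sin ϕ sin δ + cos ϕ cos δ sin h₀ = 1.6926×-0.56353×-0.17537 + 0.82610×0.98450×0.99259 = 0.167273 + 0.807269 = 0.974542.
Inverse-square distance factor (a/d)² = 0.9515² = 0.905352.
Q̄ = (S_0/π) × 0.905352 × [bracket] = (589/π) × 0.905352 × 0.974542 = 165.42 W/m².
Daily total = Q̄ × 24.66 h × 3600 s/h = 165.42 × 24.66 × 3600 / 10⁶ = 14.69 MJ/m².

14.7 MJ/m²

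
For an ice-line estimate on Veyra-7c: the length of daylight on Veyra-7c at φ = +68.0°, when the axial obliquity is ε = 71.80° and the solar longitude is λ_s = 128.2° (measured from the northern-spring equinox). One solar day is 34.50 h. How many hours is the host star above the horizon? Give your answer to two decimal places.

34.50 h

Solar declination: sin δ = sin ε · sin λ_s = sin 71.80° × sin 128.2° = 0.74654, so δ = +48.292°.
Sunrise equation: cos H₀ = −tan φ · tan δ = -2.7772 ≤ −1, so the host star never sets (polar day) and H₀ = π.
Daylight = 2H₀/(2π) × 34.50 h = (3.1416/π) × 34.50 = 34.50 h.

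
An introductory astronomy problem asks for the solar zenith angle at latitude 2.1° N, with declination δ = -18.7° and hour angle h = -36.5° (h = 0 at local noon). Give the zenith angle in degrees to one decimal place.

θ_z = 41.5°

cos θ_z = sin φ sin δ + cos φ cos δ cos h = -0.011748 + 0.760910 = 0.749162.
θ_z = arccos(0.749162) = 41.5°.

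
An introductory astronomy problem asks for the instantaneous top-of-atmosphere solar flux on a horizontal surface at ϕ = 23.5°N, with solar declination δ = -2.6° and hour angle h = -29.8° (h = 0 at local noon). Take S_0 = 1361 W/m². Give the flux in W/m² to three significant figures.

cos θ_z = sin ϕ sin δ + cos ϕ cos δ cos h = -0.018088 + 0.794974 = 0.776886.
Flux = S_0 · cos θ_z = 1361 × 0.776886 = 1057 W/m².

1.06e+03 W/m²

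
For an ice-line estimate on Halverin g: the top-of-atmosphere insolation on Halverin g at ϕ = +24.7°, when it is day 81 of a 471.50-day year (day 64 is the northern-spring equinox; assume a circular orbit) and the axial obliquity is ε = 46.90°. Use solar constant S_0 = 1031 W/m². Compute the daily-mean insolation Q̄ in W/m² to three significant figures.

Solar longitude: L_s = 360° × (81 − 64)/471.50 = 12.980°.
sin δ = sin 46.90° × sin 12.980° = 0.16400, so δ = +9.439°.
cos h₀ = −tan(+24.7°) tan(+9.439°) = -0.0765, h₀ = 1.6473 rad.
Bracket: h₀ sin ϕ sin δ + cos ϕ cos δ sin h₀ = 1.6473×0.41787×0.16400 + 0.90851×0.98646×0.99707 = 0.112891 + 0.893583 = 1.006474.
Q̄ = (S_0/π) × [bracket] = (1031/π) × 1.006474 = 330.3 W/m².

Q̄ ≈ 330 W/m²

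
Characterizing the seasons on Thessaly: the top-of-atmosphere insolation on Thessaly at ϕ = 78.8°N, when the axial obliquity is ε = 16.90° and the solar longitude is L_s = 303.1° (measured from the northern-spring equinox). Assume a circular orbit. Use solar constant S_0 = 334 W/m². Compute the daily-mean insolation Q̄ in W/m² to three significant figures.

Solar declination: sin δ = sin ε · sin L_s = sin 16.90° × sin 303.1° = -0.24353, so δ = -14.095°.
cos h₀ = −tan(+78.8°) tan(-14.095°) = 1.2681 ≥ 1 ⇒ polar night, h₀ = 0 and Q̄ = 0.

Q̄ ≈ 0.00 W/m²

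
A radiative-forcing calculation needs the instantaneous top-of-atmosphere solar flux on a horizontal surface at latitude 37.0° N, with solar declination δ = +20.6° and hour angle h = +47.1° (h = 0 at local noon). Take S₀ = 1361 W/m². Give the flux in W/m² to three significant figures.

cos θ_z = sin φ sin δ + cos φ cos δ cos h = 0.211744 + 0.508887 = 0.720631.
Flux = S₀ · cos θ_z = 1361 × 0.720631 = 980.8 W/m².

981 W/m²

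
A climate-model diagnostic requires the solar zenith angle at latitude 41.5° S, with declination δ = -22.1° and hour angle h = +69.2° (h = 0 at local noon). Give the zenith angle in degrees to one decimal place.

cos θ_z = sin φ sin δ + cos φ cos δ cos h = 0.249294 + 0.246419 = 0.495713.
θ_z = arccos(0.495713) = 60.3°.

θ_z = 60.3°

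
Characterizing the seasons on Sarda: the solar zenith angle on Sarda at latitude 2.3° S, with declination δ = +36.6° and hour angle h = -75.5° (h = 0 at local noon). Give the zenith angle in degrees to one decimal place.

θ_z = 79.8°

cos θ_z = sin φ sin δ + cos φ cos δ cos h = -0.023928 + 0.200848 = 0.176920.
θ_z = arccos(0.176920) = 79.8°.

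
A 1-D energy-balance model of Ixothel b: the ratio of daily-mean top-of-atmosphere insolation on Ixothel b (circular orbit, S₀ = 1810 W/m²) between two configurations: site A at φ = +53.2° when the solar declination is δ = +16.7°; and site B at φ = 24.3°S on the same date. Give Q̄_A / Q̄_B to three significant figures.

— Configuration A (φ=+53.2°):
cos H₀ = −tan(+53.2°) tan(+16.700°) = -0.4010, H₀ = 1.9834 rad.
Bracket: H₀ sin φ sin δ + cos φ cos δ sin H₀ = 1.9834×0.80073×0.28736 + 0.59902×0.95782×0.91606 = 0.456376 + 0.525592 = 0.981968.
Q̄ = (S₀/π) × [bracket] = (1810/π) × 0.981968 = 565.75 W/m².
— Configuration B (φ=-24.3°):
cos H₀ = −tan(-24.3°) tan(+16.700°) = 0.1355, H₀ = 1.4349 rad.
Bracket: H₀ sin φ sin δ + cos φ cos δ sin H₀ = 1.4349×-0.41151×0.28736 + 0.91140×0.95782×0.99078 = -0.169679 + 0.864908 = 0.695229.
Q̄ = (S₀/π) × [bracket] = (1810/π) × 0.695229 = 400.55 W/m².
Ratio Q̄_A / Q̄_B = 565.75 / 400.55 = 1.412.

Q̄_A / Q̄_B ≈ 1.41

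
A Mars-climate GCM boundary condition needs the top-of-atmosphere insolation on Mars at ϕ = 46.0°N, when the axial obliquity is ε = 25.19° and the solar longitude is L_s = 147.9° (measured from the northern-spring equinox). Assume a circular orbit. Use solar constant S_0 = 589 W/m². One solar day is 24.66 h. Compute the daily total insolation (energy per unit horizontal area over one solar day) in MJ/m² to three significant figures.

Solar declination: sin δ = sin ε · sin L_s = sin 25.19° × sin 147.9° = 0.22617, so δ = +13.072°.
cos h₀ = −tan(+46.0°) tan(+13.072°) = -0.2404, h₀ = 1.8136 rad.
Bracket: h₀ sin ϕ sin δ + cos ϕ cos δ sin h₀ = 1.8136×0.71934×0.22617 + 0.69466×0.97409×0.97066 = 0.295060 + 0.656808 = 0.951868.
Q̄ = (S_0/π) × [bracket] = (589/π) × 0.951868 = 178.46 W/m².
Daily total = Q̄ × 24.66 h × 3600 s/h = 178.46 × 24.66 × 3600 / 10⁶ = 15.84 MJ/m².

15.8 MJ/m²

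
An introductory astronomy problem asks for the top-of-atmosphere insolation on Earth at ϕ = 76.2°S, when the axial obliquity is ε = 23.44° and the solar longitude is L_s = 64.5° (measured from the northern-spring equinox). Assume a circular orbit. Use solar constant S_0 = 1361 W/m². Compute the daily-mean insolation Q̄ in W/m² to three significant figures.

Q̄ ≈ 0.00 W/m²

Solar declination: sin δ = sin ε · sin L_s = sin 23.44° × sin 64.5° = 0.35904, so δ = +21.041°.
cos h₀ = −tan(-76.2°) tan(+21.041°) = 1.5662 ≥ 1 ⇒ polar night, h₀ = 0 and Q̄ = 0.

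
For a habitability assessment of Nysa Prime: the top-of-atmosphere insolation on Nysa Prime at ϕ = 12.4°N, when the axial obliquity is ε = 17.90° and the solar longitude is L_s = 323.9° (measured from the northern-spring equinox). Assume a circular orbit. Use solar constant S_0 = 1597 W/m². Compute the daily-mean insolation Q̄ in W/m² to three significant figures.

Solar declination: sin δ = sin ε · sin L_s = sin 17.90° × sin 323.9° = -0.18109, so δ = -10.433°.
cos h₀ = −tan(+12.4°) tan(-10.433°) = 0.0405, h₀ = 1.5303 rad.
Bracket: h₀ sin ϕ sin δ + cos ϕ cos δ sin h₀ = 1.5303×0.21474×-0.18109 + 0.97667×0.98347×0.99918 = -0.059509 + 0.959738 = 0.900229.
Q̄ = (S_0/π) × [bracket] = (1597/π) × 0.900229 = 457.6 W/m².

Q̄ ≈ 458 W/m²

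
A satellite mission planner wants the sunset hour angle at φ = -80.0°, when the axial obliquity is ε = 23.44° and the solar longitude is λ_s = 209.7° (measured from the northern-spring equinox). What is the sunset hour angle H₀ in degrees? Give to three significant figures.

Solar declination: sin δ = sin ε · sin λ_s = sin 23.44° × sin 209.7° = -0.19709, so δ = -11.367°.
Sunrise equation: cos H₀ = −tan φ · tan δ = -1.1401 ≤ −1, so the Sun never sets (polar day) and H₀ = π.

H₀ = 180°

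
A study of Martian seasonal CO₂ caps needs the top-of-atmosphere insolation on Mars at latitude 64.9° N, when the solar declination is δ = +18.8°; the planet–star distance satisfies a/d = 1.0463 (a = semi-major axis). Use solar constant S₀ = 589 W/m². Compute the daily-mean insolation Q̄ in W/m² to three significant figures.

cos H₀ = −tan(+64.9°) tan(+18.800°) = -0.7267, H₀ = 2.3844 rad.
Bracket: H₀ sin φ sin δ + cos φ cos δ sin H₀ = 2.3844×0.90557×0.32227 + 0.42420×0.94665×0.68692 = 0.695859 + 0.275846 = 0.971705.
Inverse-square distance factor (a/d)² = 1.0463² = 1.094744.
Q̄ = (S₀/π) × 1.094744 × [bracket] = (589/π) × 1.094744 × 0.971705 = 199.4 W/m².

Q̄ ≈ 199 W/m²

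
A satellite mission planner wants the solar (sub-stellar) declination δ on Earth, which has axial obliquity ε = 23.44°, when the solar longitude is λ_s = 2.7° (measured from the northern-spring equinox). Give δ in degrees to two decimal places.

δ = +1.07°

sin δ = sin ε · sin λ_s = sin 23.44° × sin 2.7° = 0.018738.
δ = arcsin(0.018738) = +1.07°.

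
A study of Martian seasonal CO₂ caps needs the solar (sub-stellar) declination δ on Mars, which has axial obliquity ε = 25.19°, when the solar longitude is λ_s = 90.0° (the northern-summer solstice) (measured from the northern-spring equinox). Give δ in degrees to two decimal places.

δ = +25.19°

sin δ = sin ε · sin λ_s = sin 25.19° × sin 90.0° = 0.425621.
δ = arcsin(0.425621) = +25.19°.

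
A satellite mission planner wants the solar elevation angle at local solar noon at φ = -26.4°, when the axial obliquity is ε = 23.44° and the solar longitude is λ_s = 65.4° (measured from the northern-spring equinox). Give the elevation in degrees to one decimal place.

42.4°

Solar declination: sin δ = sin ε · sin λ_s = sin 23.44° × sin 65.4° = 0.36168, so δ = +21.204°.
At local noon the hour angle is zero, so the zenith angle equals |φ − δ| = |-26.4° − (+21.204°)| = 47.604°.
Elevation = 90° − 47.604° = 42.4°.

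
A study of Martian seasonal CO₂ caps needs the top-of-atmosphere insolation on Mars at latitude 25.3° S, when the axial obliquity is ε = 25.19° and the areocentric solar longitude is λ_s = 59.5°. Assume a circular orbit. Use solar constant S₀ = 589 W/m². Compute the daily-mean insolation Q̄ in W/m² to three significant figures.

sin δ = sin 25.19° × sin 59.5° = 0.36673, so δ = +21.514°.
cos H₀ = −tan(-25.3°) tan(+21.514°) = 0.1863, H₀ = 1.3834 rad.
Bracket: H₀ sin φ sin δ + cos φ cos δ sin H₀ = 1.3834×-0.42736×0.36673 + 0.90408×0.93033×0.98249 = -0.216814 + 0.826365 = 0.609551.
Q̄ = (S₀/π) × [bracket] = (589/π) × 0.609551 = 114.3 W/m².

Q̄ ≈ 114 W/m²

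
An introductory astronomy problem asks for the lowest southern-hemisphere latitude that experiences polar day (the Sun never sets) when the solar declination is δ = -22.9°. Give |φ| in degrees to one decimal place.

Polar day requires cos H₀ = −tan φ tan δ ≤ −1, i.e. tan φ tan δ ≥ 1.
The boundary is |tan φ| · |tan δ| = 1, so |φ| = 90° − |δ| = 90° − 22.9° = 67.1° in the southern hemisphere.

|φ| = 67.1°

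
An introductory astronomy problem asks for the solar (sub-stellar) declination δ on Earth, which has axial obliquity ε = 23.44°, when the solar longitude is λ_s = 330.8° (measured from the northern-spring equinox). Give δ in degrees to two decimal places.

sin δ = sin ε · sin λ_s = sin 23.44° × sin 330.8° = -0.194065.
δ = arcsin(-0.194065) = -11.19°.

δ = -11.19°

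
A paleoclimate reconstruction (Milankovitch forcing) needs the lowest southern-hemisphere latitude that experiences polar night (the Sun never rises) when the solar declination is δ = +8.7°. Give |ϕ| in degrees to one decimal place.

Polar night requires cos h₀ = −tan ϕ tan δ ≥ 1, i.e. tan ϕ tan δ ≤ −1.
The boundary is |tan ϕ| · |tan δ| = 1, so |ϕ| = 90° − |δ| = 90° − 8.7° = 81.3° in the southern hemisphere.

|ϕ| = 81.3°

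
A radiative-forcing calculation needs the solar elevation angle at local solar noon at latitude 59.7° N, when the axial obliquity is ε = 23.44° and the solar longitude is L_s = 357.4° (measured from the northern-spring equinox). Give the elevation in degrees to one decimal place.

29.3°

Solar declination: sin δ = sin ε · sin L_s = sin 23.44° × sin 357.4° = -0.01804, so δ = -1.034°.
At local noon the hour angle is zero, so the zenith angle equals |ϕ − δ| = |+59.7° − (-1.034°)| = 60.734°.
Elevation = 90° − 60.734° = 29.3°.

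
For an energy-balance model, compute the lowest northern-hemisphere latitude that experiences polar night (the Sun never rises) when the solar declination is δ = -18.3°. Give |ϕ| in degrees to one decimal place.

Polar night requires cos h₀ = −tan ϕ tan δ ≥ 1, i.e. tan ϕ tan δ ≤ −1.
The boundary is |tan ϕ| · |tan δ| = 1, so |ϕ| = 90° − |δ| = 90° − 18.3° = 71.7° in the northern hemisphere.

|ϕ| = 71.7°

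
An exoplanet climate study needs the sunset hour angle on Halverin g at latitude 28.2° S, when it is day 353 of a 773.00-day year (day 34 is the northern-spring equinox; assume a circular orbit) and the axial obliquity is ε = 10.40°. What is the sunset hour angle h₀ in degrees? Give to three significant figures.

h₀ = 87.1°

Solar longitude: L_s = 360° × (353 − 34)/773.00 = 148.564°.
sin δ = sin 10.40° × sin 148.564° = 0.09415, so δ = +5.402°.
cos h₀ = −tan ϕ · tan δ = −tan(-28.2°) × tan(+5.402°) = 0.0507, so h₀ = 1.5201 rad = 87.09°.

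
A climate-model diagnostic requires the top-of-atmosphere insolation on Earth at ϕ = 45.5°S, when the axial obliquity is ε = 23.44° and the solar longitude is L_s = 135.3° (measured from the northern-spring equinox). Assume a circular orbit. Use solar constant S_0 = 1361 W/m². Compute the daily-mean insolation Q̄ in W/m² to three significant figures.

Q̄ ≈ 169 W/m²

Solar declination: sin δ = sin ε · sin L_s = sin 23.44° × sin 135.3° = 0.27980, so δ = +16.248°.
cos h₀ = −tan(-45.5°) tan(+16.248°) = 0.2966, h₀ = 1.2697 rad.
Bracket: h₀ sin ϕ sin δ + cos ϕ cos δ sin h₀ = 1.2697×-0.71325×0.27980 + 0.70091×0.96006×0.95501 = -0.253391 + 0.642641 = 0.389250.
Q̄ = (S_0/π) × [bracket] = (1361/π) × 0.389250 = 168.6 W/m².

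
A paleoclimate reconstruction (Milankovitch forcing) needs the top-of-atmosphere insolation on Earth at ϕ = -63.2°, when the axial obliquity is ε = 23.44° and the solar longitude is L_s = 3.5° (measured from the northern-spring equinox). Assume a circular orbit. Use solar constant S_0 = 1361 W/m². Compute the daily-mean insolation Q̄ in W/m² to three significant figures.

Solar declination: sin δ = sin ε · sin L_s = sin 23.44° × sin 3.5° = 0.02428, so δ = +1.392°.
cos h₀ = −tan(-63.2°) tan(+1.392°) = 0.0481, h₀ = 1.5227 rad.
Bracket: h₀ sin ϕ sin δ + cos ϕ cos δ sin h₀ = 1.5227×-0.89259×0.02428 + 0.45088×0.99971×0.99884 = -0.033000 + 0.450226 = 0.417226.
Q̄ = (S_0/π) × [bracket] = (1361/π) × 0.417226 = 180.8 W/m².

Q̄ ≈ 181 W/m²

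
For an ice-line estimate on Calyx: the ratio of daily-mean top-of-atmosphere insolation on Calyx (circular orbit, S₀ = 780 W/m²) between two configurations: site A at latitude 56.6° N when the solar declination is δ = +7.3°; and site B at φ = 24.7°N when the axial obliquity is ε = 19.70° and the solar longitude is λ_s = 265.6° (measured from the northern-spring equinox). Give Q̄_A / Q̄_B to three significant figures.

Q̄_A / Q̄_B ≈ 1.12

— Configuration A (φ=+56.6°):
cos H₀ = −tan(+56.6°) tan(+7.300°) = -0.1943, H₀ = 1.7663 rad.
Bracket: H₀ sin φ sin δ + cos φ cos δ sin H₀ = 1.7663×0.83485×0.12706 + 0.55048×0.99189×0.98095 = 0.187362 + 0.535614 = 0.722976.
Q̄ = (S₀/π) × [bracket] = (780/π) × 0.722976 = 179.50 W/m².
— Configuration B (φ=+24.7°):
Solar declination: sin δ = sin ε · sin λ_s = sin 19.70° × sin 265.6° = -0.33610, so δ = -19.640°.
cos H₀ = −tan(+24.7°) tan(-19.640°) = 0.1641, H₀ = 1.4059 rad.
Bracket: H₀ sin φ sin δ + cos φ cos δ sin H₀ = 1.4059×0.41787×-0.33610 + 0.90851×0.94183×0.98644 = -0.197453 + 0.844059 = 0.646606.
Q̄ = (S₀/π) × [bracket] = (780/π) × 0.646606 = 160.54 W/m².
Ratio Q̄_A / Q̄_B = 179.50 / 160.54 = 1.118.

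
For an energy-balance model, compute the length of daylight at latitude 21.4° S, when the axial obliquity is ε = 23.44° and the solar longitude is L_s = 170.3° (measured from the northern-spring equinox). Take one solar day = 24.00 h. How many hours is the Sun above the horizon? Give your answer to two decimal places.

Solar declination: sin δ = sin ε · sin L_s = sin 23.44° × sin 170.3° = 0.06702, so δ = +3.843°.
cos h₀ = −tan ϕ · tan δ = −tan(-21.4°) × tan(+3.843°) = 0.0263, so h₀ = 1.5445 rad = 88.49°.
Daylight = 2h₀/(2π) × 24.00 h = (1.5445/π) × 24.00 = 11.80 h.

11.80 h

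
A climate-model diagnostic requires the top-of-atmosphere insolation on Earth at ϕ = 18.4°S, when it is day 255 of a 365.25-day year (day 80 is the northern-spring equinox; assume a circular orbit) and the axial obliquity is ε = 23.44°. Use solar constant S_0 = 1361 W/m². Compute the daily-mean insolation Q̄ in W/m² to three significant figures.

Q̄ ≈ 399 W/m²

Solar longitude: L_s = 360° × (255 − 80)/365.25 = 172.485°.
sin δ = sin 23.44° × sin 172.485° = 0.05203, so δ = +2.982°.
cos h₀ = −tan(-18.4°) tan(+2.982°) = 0.0173, h₀ = 1.5535 rad.
Bracket: h₀ sin ϕ sin δ + cos ϕ cos δ sin h₀ = 1.5535×-0.31565×0.05203 + 0.94888×0.99865×0.99985 = -0.025514 + 0.947457 = 0.921943.
Q̄ = (S_0/π) × [bracket] = (1361/π) × 0.921943 = 399.4 W/m².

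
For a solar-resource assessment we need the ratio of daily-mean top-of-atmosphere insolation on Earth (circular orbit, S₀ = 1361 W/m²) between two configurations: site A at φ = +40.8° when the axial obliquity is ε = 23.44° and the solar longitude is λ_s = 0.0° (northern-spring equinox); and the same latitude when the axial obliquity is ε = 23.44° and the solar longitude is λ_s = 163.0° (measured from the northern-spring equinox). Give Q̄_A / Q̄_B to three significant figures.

— Configuration A (φ=+40.8°):
Solar declination: sin δ = sin ε · sin λ_s = sin 23.44° × sin 0.0° = 0.00000, so δ = +0.000°.
cos H₀ = −tan(+40.8°) tan(+0.000°) = -0.0000, H₀ = 1.5708 rad.
Bracket: H₀ sin φ sin δ + cos φ cos δ sin H₀ = 1.5708×0.65342×0.00000 + 0.75700×1.00000×1.00000 = 0.000000 + 0.757000 = 0.757000.
Q̄ = (S₀/π) × [bracket] = (1361/π) × 0.757000 = 327.95 W/m².
— Configuration B (φ=+40.8°):
Solar declination: sin δ = sin ε · sin λ_s = sin 23.44° × sin 163.0° = 0.11630, so δ = +6.679°.
cos H₀ = −tan(+40.8°) tan(+6.679°) = -0.1011, H₀ = 1.6720 rad.
Bracket: H₀ sin φ sin δ + cos φ cos δ sin H₀ = 1.6720×0.65342×0.11630 + 0.75700×0.99321×0.99488 = 0.127060 + 0.748010 = 0.875070.
Q̄ = (S₀/π) × [bracket] = (1361/π) × 0.875070 = 379.10 W/m².
Ratio Q̄_A / Q̄_B = 327.95 / 379.10 = 0.8651.

Q̄_A / Q̄_B ≈ 0.865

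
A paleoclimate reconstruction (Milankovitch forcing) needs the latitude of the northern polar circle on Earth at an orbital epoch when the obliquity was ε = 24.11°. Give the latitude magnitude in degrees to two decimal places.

The polar circle is the lowest latitude that experiences at least one full rotation of continuous daylight at the northern-summer solstice; it lies at |φ| = 90° − ε = 90° − 24.11° = 65.89°.

65.89°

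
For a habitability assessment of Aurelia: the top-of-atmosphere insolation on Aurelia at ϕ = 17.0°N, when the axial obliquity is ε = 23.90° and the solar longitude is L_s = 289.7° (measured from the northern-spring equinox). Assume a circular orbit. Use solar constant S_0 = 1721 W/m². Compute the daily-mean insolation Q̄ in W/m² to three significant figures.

Solar declination: sin δ = sin ε · sin L_s = sin 23.90° × sin 289.7° = -0.38143, so δ = -22.422°.
cos h₀ = −tan(+17.0°) tan(-22.422°) = 0.1262, h₀ = 1.4443 rad.
Bracket: h₀ sin ϕ sin δ + cos ϕ cos δ sin h₀ = 1.4443×0.29237×-0.38143 + 0.95630×0.92440×0.99201 = -0.161066 + 0.876941 = 0.715875.
Q̄ = (S_0/π) × [bracket] = (1721/π) × 0.715875 = 392.2 W/m².

Q̄ ≈ 392 W/m²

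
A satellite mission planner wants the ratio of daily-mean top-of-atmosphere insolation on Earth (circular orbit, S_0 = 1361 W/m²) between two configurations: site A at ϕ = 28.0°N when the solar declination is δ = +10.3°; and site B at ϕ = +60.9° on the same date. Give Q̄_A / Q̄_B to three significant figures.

— Configuration A (ϕ=+28.0°):
cos h₀ = −tan(+28.0°) tan(+10.300°) = -0.0966, h₀ = 1.6676 rad.
Bracket: h₀ sin ϕ sin δ + cos ϕ cos δ sin h₀ = 1.6676×0.46947×0.17880 + 0.88295×0.98389×0.99532 = 0.139980 + 0.864660 = 1.004640.
Q̄ = (S_0/π) × [bracket] = (1361/π) × 1.004640 = 435.23 W/m².
— Configuration B (ϕ=+60.9°):
cos h₀ = −tan(+60.9°) tan(+10.300°) = -0.3265, h₀ = 1.9034 rad.
Bracket: h₀ sin ϕ sin δ + cos ϕ cos δ sin h₀ = 1.9034×0.87377×0.17880 + 0.48634×0.98389×0.94520 = 0.297368 + 0.452283 = 0.749651.
Q̄ = (S_0/π) × [bracket] = (1361/π) × 0.749651 = 324.76 W/m².
Ratio Q̄_A / Q̄_B = 435.23 / 324.76 = 1.340.

Q̄_A / Q̄_B ≈ 1.34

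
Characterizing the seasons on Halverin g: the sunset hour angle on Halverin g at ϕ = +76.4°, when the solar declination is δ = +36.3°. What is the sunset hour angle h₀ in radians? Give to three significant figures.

h₀ = 3.14 rad

Sunrise equation: cos h₀ = −tan ϕ · tan δ = -3.0364 ≤ −1, so the host star never sets (polar day) and h₀ = π.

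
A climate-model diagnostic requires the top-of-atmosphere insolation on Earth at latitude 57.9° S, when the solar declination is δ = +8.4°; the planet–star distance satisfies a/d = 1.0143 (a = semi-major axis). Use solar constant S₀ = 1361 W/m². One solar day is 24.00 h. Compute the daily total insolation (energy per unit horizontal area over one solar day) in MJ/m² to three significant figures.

cos H₀ = −tan(-57.9°) tan(+8.400°) = 0.2354, H₀ = 1.3332 rad.
Bracket: H₀ sin φ sin δ + cos φ cos δ sin H₀ = 1.3332×-0.84712×0.14608 + 0.53140×0.98927×0.97190 = -0.164980 + 0.510926 = 0.345946.
Inverse-square distance factor (a/d)² = 1.0143² = 1.028804.
Q̄ = (S₀/π) × 1.028804 × [bracket] = (1361/π) × 1.028804 × 0.345946 = 154.19 W/m².
Daily total = Q̄ × 24.00 h × 3600 s/h = 154.19 × 24.00 × 3600 / 10⁶ = 13.32 MJ/m².

13.3 MJ/m²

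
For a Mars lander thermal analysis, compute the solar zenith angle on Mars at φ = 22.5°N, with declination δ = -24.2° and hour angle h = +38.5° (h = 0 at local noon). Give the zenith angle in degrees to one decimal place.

cos θ_z = sin φ sin δ + cos φ cos δ cos h = -0.156871 + 0.659495 = 0.502624.
θ_z = arccos(0.502624) = 59.8°.

θ_z = 59.8°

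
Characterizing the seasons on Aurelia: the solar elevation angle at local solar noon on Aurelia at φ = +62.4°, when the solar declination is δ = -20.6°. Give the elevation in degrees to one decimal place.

7.0°

At local noon the hour angle is zero, so the zenith angle equals |φ − δ| = |+62.4° − (-20.600°)| = 83.000°.
Elevation = 90° − 83.000° = 7.0°.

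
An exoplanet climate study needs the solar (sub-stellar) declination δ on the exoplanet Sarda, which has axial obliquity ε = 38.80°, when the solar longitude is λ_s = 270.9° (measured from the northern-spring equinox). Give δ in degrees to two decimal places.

sin δ = sin ε · sin λ_s = sin 38.80° × sin 270.9° = -0.626527.
δ = arcsin(-0.626527) = -38.79°.

δ = -38.79°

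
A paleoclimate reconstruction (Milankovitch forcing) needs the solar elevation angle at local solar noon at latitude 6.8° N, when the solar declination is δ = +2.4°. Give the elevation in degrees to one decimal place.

85.6°

At local noon the hour angle is zero, so the zenith angle equals |φ − δ| = |+6.8° − (+2.400°)| = 4.400°.
Elevation = 90° − 4.400° = 85.6°.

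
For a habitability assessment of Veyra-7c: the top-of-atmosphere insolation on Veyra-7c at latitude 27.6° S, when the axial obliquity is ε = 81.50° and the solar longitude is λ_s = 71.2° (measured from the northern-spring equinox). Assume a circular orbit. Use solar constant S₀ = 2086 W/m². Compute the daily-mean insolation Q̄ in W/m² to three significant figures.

Solar declination: sin δ = sin ε · sin λ_s = sin 81.50° × sin 71.2° = 0.93625, so δ = +69.431°.
cos H₀ = −tan(-27.6°) tan(+69.431°) = 1.3932 ≥ 1 ⇒ polar night, H₀ = 0 and Q̄ = 0.

Q̄ ≈ 0.00 W/m²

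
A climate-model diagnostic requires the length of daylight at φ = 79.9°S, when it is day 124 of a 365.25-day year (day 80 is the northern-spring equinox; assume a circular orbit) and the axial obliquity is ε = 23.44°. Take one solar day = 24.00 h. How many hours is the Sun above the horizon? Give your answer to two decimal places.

Solar longitude: λ_s = 360° × (124 − 80)/365.25 = 43.368°.
sin δ = sin 23.44° × sin 43.368° = 0.27315, so δ = +15.852°.
cos H₀ = −tan φ · tan δ = 1.5941 ≥ 1, so the Sun never rises (polar night) and H₀ = 0.
Daylight = 2H₀/(2π) × 24.00 h = (0.0000/π) × 24.00 = 0.00 h.

0.00 h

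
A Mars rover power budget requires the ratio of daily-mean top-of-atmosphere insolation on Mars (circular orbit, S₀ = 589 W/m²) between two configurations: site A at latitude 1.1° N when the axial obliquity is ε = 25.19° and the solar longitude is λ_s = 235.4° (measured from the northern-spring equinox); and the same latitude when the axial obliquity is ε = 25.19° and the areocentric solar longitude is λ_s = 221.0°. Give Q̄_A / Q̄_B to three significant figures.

Q̄_A / Q̄_B ≈ 0.973

— Configuration A (φ=+1.1°):
Solar declination: sin δ = sin ε · sin λ_s = sin 25.19° × sin 235.4° = -0.35034, so δ = -20.508°.
cos H₀ = −tan(+1.1°) tan(-20.508°) = 0.0072, H₀ = 1.5636 rad.
Bracket: H₀ sin φ sin δ + cos φ cos δ sin H₀ = 1.5636×0.01920×-0.35034 + 0.99982×0.93662×0.99997 = -0.010518 + 0.936423 = 0.925905.
Q̄ = (S₀/π) × [bracket] = (589/π) × 0.925905 = 173.59 W/m².
— Configuration B (φ=+1.1°):
sin δ = sin 25.19° × sin 221.0° = -0.27923, so δ = -16.214°.
cos H₀ = −tan(+1.1°) tan(-16.214°) = 0.0056, H₀ = 1.5652 rad.
Bracket: H₀ sin φ sin δ + cos φ cos δ sin H₀ = 1.5652×0.01920×-0.27923 + 0.99982×0.96022×0.99998 = -0.008391 + 0.960028 = 0.951637.
Q̄ = (S₀/π) × [bracket] = (589/π) × 0.951637 = 178.42 W/m².
Ratio Q̄_A / Q̄_B = 173.59 / 178.42 = 0.9729.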